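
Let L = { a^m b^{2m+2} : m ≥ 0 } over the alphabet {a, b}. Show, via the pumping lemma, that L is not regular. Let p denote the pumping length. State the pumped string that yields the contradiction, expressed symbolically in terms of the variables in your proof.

a^{p+k} b^{2p+2}

Suppose for contradiction that L is regular, and let p be the pumping length.
Choose w = a^p b^{2p+2}, which is in L with |w| = 3p+2 ≥ p.
By the pumping lemma, w = xyz with |xy| ≤ p and |y| > 0.
The first p characters of w are a's, so xy (and hence y) consists only of a's. Write y = a^k, 1 ≤ k ≤ p.
Pump with i = 2: xy^2z = a^{p+k} b^{2p+2}. For this to lie in L we would need 2p+2 = 2(p+k)+2, which forces k = 0. But k ≥ 1, so xy^2z ∉ L.
This is a contradiction; hence L is not regular.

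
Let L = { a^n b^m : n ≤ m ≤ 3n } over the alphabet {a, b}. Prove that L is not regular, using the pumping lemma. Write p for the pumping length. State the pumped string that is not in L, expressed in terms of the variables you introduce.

Assume L is regular; let p be its pumping constant.
Take w = a^p b^p ∈ L (since p ≤ p ≤ 3p), with |w| = 2p ≥ p.
By the pumping lemma, w = xyz with |xy| ≤ p and |y| > 0.
Because |xy| ≤ p and w begins with p copies of a, we have y = a^k with 1 ≤ k ≤ p.
Pump with i = 2: xy^2z = a^{p+k} b^p. Now n = p+k > p = m, so the condition n ≤ m fails. Thus xy^2z ∉ L.
This is a contradiction; hence L is not regular.

a^{p+k} b^p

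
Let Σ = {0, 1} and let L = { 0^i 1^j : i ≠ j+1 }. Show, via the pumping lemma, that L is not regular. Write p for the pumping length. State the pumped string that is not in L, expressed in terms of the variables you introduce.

0^{p+p!} 1^{p+p!-1}

Suppose for contradiction that L is regular, and let p be the pumping length.
Choose w = 0^p 1^{p+p!-1}. Since p ≠ (p+p!-1)+1 = p+p!, w ∈ L; and |w| ≥ p.
By the pumping lemma, w = xyz with |xy| ≤ p and |y| ≥ 1.
Since the first p symbols of w are all 0's and |xy| ≤ p, y lies entirely in the leading 0-block: y = 0^k for some k with 1 ≤ k ≤ p.
Since 1 ≤ k ≤ p, k divides p!; set t = 1 + p!/k. Then xy^t z has p + (p!/k)·k = p + p! copies of 0. Now the 0-count is p+p! and (1-count)+1 = (p+p!-1)+1 = p+p!, so i ≠ j+1 fails. So xy^t z = 0^{p+p!} 1^{p+p!-1} ∉ L.
This is a contradiction; hence L is not regular.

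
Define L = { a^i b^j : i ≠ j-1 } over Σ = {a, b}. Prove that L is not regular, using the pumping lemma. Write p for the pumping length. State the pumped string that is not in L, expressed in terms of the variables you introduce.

a^{p+p!} b^{p+p!+1}

Assume L is regular; let p be its pumping constant.
Choose w = a^p b^{p+p!+1}. Since p ≠ (p+p!+1)-1 = p+p!, w ∈ L; and |w| ≥ p.
By the pumping lemma, w = xyz with |xy| ≤ p and y is nonempty.
Since the first p symbols of w are all a's and |xy| ≤ p, y lies entirely in the leading a-block: y = a^k for some k with 1 ≤ k ≤ p.
Since 1 ≤ k ≤ p, k divides p!; set t = 1 + p!/k. Then xy^t z has p + (p!/k)·k = p + p! copies of a. Now the a-count is p+p! and (b-count)-1 = (p+p!+1)-1 = p+p!, so i ≠ j-1 fails. So xy^t z = a^{p+p!} b^{p+p!+1} ∉ L.
Contradiction. Therefore L is not regular.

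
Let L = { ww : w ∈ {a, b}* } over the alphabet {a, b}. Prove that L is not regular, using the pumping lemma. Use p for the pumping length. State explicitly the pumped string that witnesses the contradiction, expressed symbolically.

a^{p+k} b^p a^p b^p

Toward a contradiction, assume L is regular with pumping length p.
Take w = a^p b^p a^p b^p = uu where u = a^pb^p; then w ∈ L and |w| = 4p ≥ p.
The pumping lemma gives a decomposition w = xyz where |xy| ≤ p and |y| ≥ 1.
The first p characters of w are a's, so xy (and hence y) consists only of a's. Write y = a^k, 1 ≤ k ≤ p.
Pump with i = 2: xy^2z = a^{p+k} b^p a^p b^p, of length 4p+k. Suppose this equals vv. The string starts with a and ends with b, so v does too; thus the boundary between the two copies of v is a b→a transition. There is exactly one such transition, at position 2p+k, so |v| = 2p+k and |vv| = 4p+2k ≠ 4p+k since k ≥ 1. So xy^2z ∉ L.
This is a contradiction; hence L is not regular.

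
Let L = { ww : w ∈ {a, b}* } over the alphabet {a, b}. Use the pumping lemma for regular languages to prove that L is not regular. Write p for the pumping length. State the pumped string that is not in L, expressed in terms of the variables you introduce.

a^{p+k} b^p a^p b^p

Suppose for contradiction that L is regular, and let p be the pumping length.
Take w = a^p b^p a^p b^p = uu where u = a^pb^p; then w ∈ L and |w| = 4p ≥ p.
The pumping lemma gives a decomposition w = xyz where |xy| ≤ p and |y| > 0.
Since the first p symbols of w are all a's and |xy| ≤ p, y lies entirely in the leading a-block: y = a^k for some k with 1 ≤ k ≤ p.
Pump with i = 2: xy^2z = a^{p+k} b^p a^p b^p, of length 4p+k. Suppose this equals vv. The string starts with a and ends with b, so v does too; thus the boundary between the two copies of v is a b→a transition. There is exactly one such transition, at position 2p+k, so |v| = 2p+k and |vv| = 4p+2k ≠ 4p+k since k ≥ 1. So xy^2z ∉ L.
Contradiction. Therefore L is not regular.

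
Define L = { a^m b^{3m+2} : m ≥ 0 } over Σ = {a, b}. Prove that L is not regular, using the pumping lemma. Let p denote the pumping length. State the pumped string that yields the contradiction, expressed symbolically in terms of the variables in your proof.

a^{p+k} b^{3p+2}

Assume L is regular; let p be its pumping constant.
Let w = a^p b^{3p+2} ∈ L; note |w| = 4p+2 ≥ p.
The pumping lemma gives a decomposition w = xyz where |xy| ≤ p and |y| ≥ 1.
The first p characters of w are a's, so xy (and hence y) consists only of a's. Write y = a^k, 1 ≤ k ≤ p.
Pump with i = 2: xy^2z = a^{p+k} b^{3p+2}. For this to lie in L we would need 3p+2 = 3(p+k)+2, which forces k = 0. But k ≥ 1, so xy^2z ∉ L.
Contradiction. Therefore L is not regular.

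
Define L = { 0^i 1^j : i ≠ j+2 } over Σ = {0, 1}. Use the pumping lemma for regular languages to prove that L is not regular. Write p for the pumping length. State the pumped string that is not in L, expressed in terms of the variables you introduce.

Toward a contradiction, assume L is regular with pumping length p.
Choose w = 0^p 1^{p+p!-2}. Since p ≠ (p+p!-2)+2 = p+p!, w ∈ L; and |w| ≥ p.
Write w = xyz as guaranteed by the lemma, with |xy| ≤ p and |y| > 0.
Since the first p symbols of w are all 0's and |xy| ≤ p, y lies entirely in the leading 0-block: y = 0^k for some k with 1 ≤ k ≤ p.
Since 1 ≤ k ≤ p, k divides p!; set t = 1 + p!/k. Then xy^t z has p + (p!/k)·k = p + p! copies of 0. Now the 0-count is p+p! and (1-count)+2 = (p+p!-2)+2 = p+p!, so i ≠ j+2 fails. So xy^t z = 0^{p+p!} 1^{p+p!-2} ∉ L.
Contradiction. Therefore L is not regular.

0^{p+p!} 1^{p+p!-2}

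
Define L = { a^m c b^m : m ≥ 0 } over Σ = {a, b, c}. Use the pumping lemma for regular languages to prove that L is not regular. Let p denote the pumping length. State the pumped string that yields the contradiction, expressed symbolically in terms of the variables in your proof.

Toward a contradiction, assume L is regular with pumping length p.
Take w = a^p c b^p ∈ L with |w| = 2p+1 ≥ p.
Write w = xyz as guaranteed by the lemma, with |xy| ≤ p and y is nonempty.
Because |xy| ≤ p and w begins with p copies of a, we have y = a^k with 1 ≤ k ≤ p.
Pump with i = 2: xy^2z = a^{p+k} c b^p, which would require p+k = p. But k ≥ 1, so xy^2z ∉ L.
This contradicts the pumping lemma, so L is not regular.

a^{p+k} c b^p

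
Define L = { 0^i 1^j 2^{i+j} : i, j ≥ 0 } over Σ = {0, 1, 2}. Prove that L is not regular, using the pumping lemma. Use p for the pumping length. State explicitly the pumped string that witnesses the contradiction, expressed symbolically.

Toward a contradiction, assume L is regular with pumping length p.
Take w = 0^p 1^p 2^{2p} ∈ L (with i=j=p, i+j=2p), |w| = 4p ≥ p.
The pumping lemma gives a decomposition w = xyz where |xy| ≤ p and |y| > 0.
Because |xy| ≤ p and w begins with p copies of 0, we have y = 0^k with 1 ≤ k ≤ p.
Consider xy^2z = 0^{p+k} 1^p 2^{2p}. Now the 0- and 1-counts sum to 2p+k, but the 2-count is 2p ≠ 2p+k. So xy^2z ∉ L.
Contradiction. Therefore L is not regular.

0^{p+k} 1^p 2^{2p}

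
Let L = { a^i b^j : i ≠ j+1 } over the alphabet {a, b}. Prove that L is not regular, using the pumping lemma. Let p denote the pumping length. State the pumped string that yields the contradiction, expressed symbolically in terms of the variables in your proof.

Toward a contradiction, assume L is regular with pumping length p.
Choose w = a^p b^{p+p!-1}. Since p ≠ (p+p!-1)+1 = p+p!, w ∈ L; and |w| ≥ p.
Write w = xyz as guaranteed by the lemma, with |xy| ≤ p and |y| ≥ 1.
Since the first p symbols of w are all a's and |xy| ≤ p, y lies entirely in the leading a-block: y = a^k for some k with 1 ≤ k ≤ p.
Since 1 ≤ k ≤ p, k divides p!; set t = 1 + p!/k. Then xy^t z has p + (p!/k)·k = p + p! copies of a. Now the a-count is p+p! and (b-count)+1 = (p+p!-1)+1 = p+p!, so i ≠ j+1 fails. So xy^t z = a^{p+p!} b^{p+p!-1} ∉ L.
This is a contradiction; hence L is not regular.

a^{p+p!} b^{p+p!-1}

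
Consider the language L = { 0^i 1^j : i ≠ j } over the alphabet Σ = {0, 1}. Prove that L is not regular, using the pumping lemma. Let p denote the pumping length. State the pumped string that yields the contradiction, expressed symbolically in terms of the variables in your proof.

0^{p+p!} 1^{p+p!}

Assume L is regular. Let p be the pumping length given by the pumping lemma.
Choose w = 0^p 1^{p+p!}. Since p ≠ p+p!, w ∈ L; and |w| ≥ p.
Write w = xyz as guaranteed by the lemma, with |xy| ≤ p and |y| ≥ 1.
Since the first p symbols of w are all 0's and |xy| ≤ p, y lies entirely in the leading 0-block: y = 0^k for some k with 1 ≤ k ≤ p.
Since 1 ≤ k ≤ p, k divides p!; set t = 1 + p!/k. Then xy^t z has p + (p!/k)·k = p + p! copies of 0. Now the 0-count equals the 1-count, so i ≠ j fails. So xy^t z = 0^{p+p!} 1^{p+p!} ∉ L.
This is a contradiction; hence L is not regular.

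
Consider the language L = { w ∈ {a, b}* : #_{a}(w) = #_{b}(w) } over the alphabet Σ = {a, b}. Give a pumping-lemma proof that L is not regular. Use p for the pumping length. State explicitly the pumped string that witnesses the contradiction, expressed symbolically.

a^{p+k} b^p

Assume L is regular; let p be its pumping constant.
Choose w = a^p b^p ∈ L with |w| = 2p ≥ p.
By the pumping lemma, w = xyz with |xy| ≤ p and |y| ≥ 1.
Because |xy| ≤ p and w begins with p copies of a, we have y = a^k with 1 ≤ k ≤ p.
Pump with i = 2: xy^2z = a^{p+k} b^p has p+k occurrences of a but only p of b. Since k ≥ 1 the counts differ, so xy^2z ∉ L.
This is a contradiction; hence L is not regular.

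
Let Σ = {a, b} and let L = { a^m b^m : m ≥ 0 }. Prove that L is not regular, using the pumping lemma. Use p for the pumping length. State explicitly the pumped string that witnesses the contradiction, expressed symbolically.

Assume L is regular; let p be its pumping constant.
Take w = a^p b^p. Then w ∈ L and |w| = 2p ≥ p.
The pumping lemma gives a decomposition w = xyz where |xy| ≤ p and |y| ≥ 1.
Since the first p symbols of w are all a's and |xy| ≤ p, y lies entirely in the leading a-block: y = a^k for some k with 1 ≤ k ≤ p.
Pump with i = 2: xy^2z = a^{p+k} b^p. For this to lie in L we would need p = p+k, which forces k = 0. But k ≥ 1, so xy^2z ∉ L.
Contradiction. Therefore L is not regular.

a^{p+k} b^p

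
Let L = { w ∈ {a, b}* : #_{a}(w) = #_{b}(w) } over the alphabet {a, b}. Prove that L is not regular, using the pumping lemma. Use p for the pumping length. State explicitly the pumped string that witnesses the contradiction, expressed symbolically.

Assume L is regular; let p be its pumping constant.
Choose w = a^p b^p ∈ L with |w| = 2p ≥ p.
By the pumping lemma, w = xyz with |xy| ≤ p and |y| > 0.
Since the first p symbols of w are all a's and |xy| ≤ p, y lies entirely in the leading a-block: y = a^k for some k with 1 ≤ k ≤ p.
Pump with i = 2: xy^2z = a^{p+k} b^p has p+k occurrences of a but only p of b. Since k ≥ 1 the counts differ, so xy^2z ∉ L.
Contradiction. Therefore L is not regular.

a^{p+k} b^p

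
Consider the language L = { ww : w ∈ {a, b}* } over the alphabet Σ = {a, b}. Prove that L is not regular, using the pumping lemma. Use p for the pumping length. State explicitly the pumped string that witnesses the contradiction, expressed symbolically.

Assume L is regular. Let p be the pumping length given by the pumping lemma.
Take w = a^p b^p a^p b^p = uu where u = a^pb^p; then w ∈ L and |w| = 4p ≥ p.
Write w = xyz as guaranteed by the lemma, with |xy| ≤ p and |y| > 0.
Because |xy| ≤ p and w begins with p copies of a, we have y = a^k with 1 ≤ k ≤ p.
Pump with i = 2: xy^2z = a^{p+k} b^p a^p b^p, of length 4p+k. Suppose this equals vv. The string starts with a and ends with b, so v does too; thus the boundary between the two copies of v is a b→a transition. There is exactly one such transition, at position 2p+k, so |v| = 2p+k and |vv| = 4p+2k ≠ 4p+k since k ≥ 1. So xy^2z ∉ L.
This is a contradiction; hence L is not regular.

a^{p+k} b^p a^p b^p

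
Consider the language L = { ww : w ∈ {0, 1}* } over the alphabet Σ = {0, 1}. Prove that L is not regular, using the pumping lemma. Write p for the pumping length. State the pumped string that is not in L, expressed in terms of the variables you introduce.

Assume L is regular; let p be its pumping constant.
Take w = 0^p 1^p 0^p 1^p = uu where u = 0^p1^p; then w ∈ L and |w| = 4p ≥ p.
The pumping lemma gives a decomposition w = xyz where |xy| ≤ p and y is nonempty.
Since the first p symbols of w are all 0's and |xy| ≤ p, y lies entirely in the leading 0-block: y = 0^k for some k with 1 ≤ k ≤ p.
Pump with i = 2: xy^2z = 0^{p+k} 1^p 0^p 1^p, of length 4p+k. Suppose this equals vv. The string starts with 0 and ends with 1, so v does too; thus the boundary between the two copies of v is a 1→0 transition. There is exactly one such transition, at position 2p+k, so |v| = 2p+k and |vv| = 4p+2k ≠ 4p+k since k ≥ 1. So xy^2z ∉ L.
This is a contradiction; hence L is not regular.

0^{p+k} 1^p 0^p 1^p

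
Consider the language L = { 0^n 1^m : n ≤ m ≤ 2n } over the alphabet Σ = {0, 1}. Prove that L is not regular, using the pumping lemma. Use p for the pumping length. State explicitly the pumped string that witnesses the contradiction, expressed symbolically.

Assume L is regular. Let p be the pumping length given by the pumping lemma.
Take w = 0^p 1^p ∈ L (since p ≤ p ≤ 2p), with |w| = 2p ≥ p.
By the pumping lemma, w = xyz with |xy| ≤ p and y is nonempty.
Because |xy| ≤ p and w begins with p copies of 0, we have y = 0^k with 1 ≤ k ≤ p.
Pump with i = 2: xy^2z = 0^{p+k} 1^p. Now n = p+k > p = m, so the condition n ≤ m fails. Thus xy^2z ∉ L.
This is a contradiction; hence L is not regular.

0^{p+k} 1^p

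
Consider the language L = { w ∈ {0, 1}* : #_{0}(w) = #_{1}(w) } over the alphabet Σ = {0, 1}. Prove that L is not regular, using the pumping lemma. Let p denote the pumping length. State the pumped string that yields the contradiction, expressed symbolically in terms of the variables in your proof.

Assume L is regular. Let p be the pumping length given by the pumping lemma.
Choose w = 0^p 1^p ∈ L with |w| = 2p ≥ p.
The pumping lemma gives a decomposition w = xyz where |xy| ≤ p and |y| > 0.
Since the first p symbols of w are all 0's and |xy| ≤ p, y lies entirely in the leading 0-block: y = 0^k for some k with 1 ≤ k ≤ p.
Pump with i = 2: xy^2z = 0^{p+k} 1^p has p+k occurrences of 0 but only p of 1. Since k ≥ 1 the counts differ, so xy^2z ∉ L.
This is a contradiction; hence L is not regular.

0^{p+k} 1^p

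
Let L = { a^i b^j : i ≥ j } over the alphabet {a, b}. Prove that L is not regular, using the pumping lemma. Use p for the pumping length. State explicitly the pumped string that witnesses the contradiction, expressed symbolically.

Assume L is regular. Let p be the pumping length given by the pumping lemma.
Choose w = a^p b^p ∈ L, with |w| = 2p ≥ p.
Write w = xyz as guaranteed by the lemma, with |xy| ≤ p and |y| ≥ 1.
Because |xy| ≤ p and w begins with p copies of a, we have y = a^k with 1 ≤ k ≤ p.
Consider xy^0z = xz = a^{p-k} b^p. Since k ≥ 1, the a-count p-k is less than p, so i ≥ j fails; thus xz ∉ L.
This contradicts the pumping lemma, so L is not regular.

a^{p-k} b^p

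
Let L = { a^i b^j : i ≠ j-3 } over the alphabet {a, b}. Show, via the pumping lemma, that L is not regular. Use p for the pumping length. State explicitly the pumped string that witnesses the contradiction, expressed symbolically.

Assume L is regular; let p be its pumping constant.
Choose w = a^p b^{p+p!+3}. Since p ≠ (p+p!+3)-3 = p+p!, w ∈ L; and |w| ≥ p.
The pumping lemma gives a decomposition w = xyz where |xy| ≤ p and |y| > 0.
The first p characters of w are a's, so xy (and hence y) consists only of a's. Write y = a^k, 1 ≤ k ≤ p.
Since 1 ≤ k ≤ p, k divides p!; set t = 1 + p!/k. Then xy^t z has p + (p!/k)·k = p + p! copies of a. Now the a-count is p+p! and (b-count)-3 = (p+p!+3)-3 = p+p!, so i ≠ j-3 fails. So xy^t z = a^{p+p!} b^{p+p!+3} ∉ L.
This is a contradiction; hence L is not regular.

a^{p+p!} b^{p+p!+3}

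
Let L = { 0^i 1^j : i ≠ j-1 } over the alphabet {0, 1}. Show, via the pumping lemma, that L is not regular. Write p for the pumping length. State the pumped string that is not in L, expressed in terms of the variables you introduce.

Toward a contradiction, assume L is regular with pumping length p.
Choose w = 0^p 1^{p+p!+1}. Since p ≠ (p+p!+1)-1 = p+p!, w ∈ L; and |w| ≥ p.
Write w = xyz as guaranteed by the lemma, with |xy| ≤ p and |y| > 0.
Since the first p symbols of w are all 0's and |xy| ≤ p, y lies entirely in the leading 0-block: y = 0^k for some k with 1 ≤ k ≤ p.
Since 1 ≤ k ≤ p, k divides p!; set t = 1 + p!/k. Then xy^t z has p + (p!/k)·k = p + p! copies of 0. Now the 0-count is p+p! and (1-count)-1 = (p+p!+1)-1 = p+p!, so i ≠ j-1 fails. So xy^t z = 0^{p+p!} 1^{p+p!+1} ∉ L.
Contradiction. Therefore L is not regular.

0^{p+p!} 1^{p+p!+1}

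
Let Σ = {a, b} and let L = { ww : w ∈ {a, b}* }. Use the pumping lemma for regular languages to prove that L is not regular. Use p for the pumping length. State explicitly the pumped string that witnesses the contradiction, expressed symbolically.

Toward a contradiction, assume L is regular with pumping length p.
Take w = a^p b^p a^p b^p = uu where u = a^pb^p; then w ∈ L and |w| = 4p ≥ p.
The pumping lemma gives a decomposition w = xyz where |xy| ≤ p and y is nonempty.
Because |xy| ≤ p and w begins with p copies of a, we have y = a^k with 1 ≤ k ≤ p.
Pump with i = 2: xy^2z = a^{p+k} b^p a^p b^p, of length 4p+k. Suppose this equals vv. The string starts with a and ends with b, so v does too; thus the boundary between the two copies of v is a b→a transition. There is exactly one such transition, at position 2p+k, so |v| = 2p+k and |vv| = 4p+2k ≠ 4p+k since k ≥ 1. So xy^2z ∉ L.
Contradiction. Therefore L is not regular.

a^{p+k} b^p a^p b^p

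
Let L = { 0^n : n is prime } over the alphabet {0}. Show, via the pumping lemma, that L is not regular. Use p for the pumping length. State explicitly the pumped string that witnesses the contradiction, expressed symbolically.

Assume L is regular; let p be its pumping constant.
Let q be a prime with q ≥ p+2 (infinitely many primes exist), and take w = 0^q ∈ L with |w| = q ≥ p.
Write w = xyz as guaranteed by the lemma, with |xy| ≤ p and |y| > 0.
Then y = 0^k for some k with 1 ≤ k ≤ p.
Since 1 ≤ k ≤ p, |xz| = q-k. Pump with i = q+1: |xy^{q+1}z| = (q-k)+(q+1)k = q+qk = q(1+k), which is composite (both factors ≥ 2). So xy^{q+1}z = 0^{q(1+k)} ∉ L.
This is a contradiction; hence L is not regular.

0^{q(1+k)}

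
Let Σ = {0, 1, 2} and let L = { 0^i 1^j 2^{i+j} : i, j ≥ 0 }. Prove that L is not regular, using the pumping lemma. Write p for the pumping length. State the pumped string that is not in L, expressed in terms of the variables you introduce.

Toward a contradiction, assume L is regular with pumping length p.
Take w = 0^p 1^p 2^{2p} ∈ L (with i=j=p, i+j=2p), |w| = 4p ≥ p.
Write w = xyz as guaranteed by the lemma, with |xy| ≤ p and y is nonempty.
Since the first p symbols of w are all 0's and |xy| ≤ p, y lies entirely in the leading 0-block: y = 0^k for some k with 1 ≤ k ≤ p.
Consider xy^2z = 0^{p+k} 1^p 2^{2p}. Now the 0- and 1-counts sum to 2p+k, but the 2-count is 2p ≠ 2p+k. So xy^2z ∉ L.
Contradiction. Therefore L is not regular.

0^{p+k} 1^p 2^{2p}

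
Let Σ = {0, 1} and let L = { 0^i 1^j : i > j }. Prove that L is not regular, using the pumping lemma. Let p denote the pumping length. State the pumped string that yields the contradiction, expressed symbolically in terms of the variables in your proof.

Toward a contradiction, assume L is regular with pumping length p.
Choose w = 0^{p+1} 1^p ∈ L, with |w| = 2p+1 ≥ p.
By the pumping lemma, w = xyz with |xy| ≤ p and y is nonempty.
Since the first p symbols of w are all 0's and |xy| ≤ p, y lies entirely in the leading 0-block: y = 0^k for some k with 1 ≤ k ≤ p.
Consider xy^0z = xz = 0^{p+1-k} 1^p. Since k ≥ 1, the 0-count p+1-k is at most p, so i > j fails; thus xz ∉ L.
Contradiction. Therefore L is not regular.

0^{p+1-k} 1^p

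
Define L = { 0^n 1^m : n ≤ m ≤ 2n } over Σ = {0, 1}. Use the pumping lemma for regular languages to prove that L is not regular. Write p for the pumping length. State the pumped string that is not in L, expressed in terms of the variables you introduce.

Suppose for contradiction that L is regular, and let p be the pumping length.
Take w = 0^p 1^p ∈ L (since p ≤ p ≤ 2p), with |w| = 2p ≥ p.
The pumping lemma gives a decomposition w = xyz where |xy| ≤ p and |y| > 0.
The first p characters of w are 0's, so xy (and hence y) consists only of 0's. Write y = 0^k, 1 ≤ k ≤ p.
Pump with i = 2: xy^2z = 0^{p+k} 1^p. Now n = p+k > p = m, so the condition n ≤ m fails. Thus xy^2z ∉ L.
Contradiction. Therefore L is not regular.

0^{p+k} 1^p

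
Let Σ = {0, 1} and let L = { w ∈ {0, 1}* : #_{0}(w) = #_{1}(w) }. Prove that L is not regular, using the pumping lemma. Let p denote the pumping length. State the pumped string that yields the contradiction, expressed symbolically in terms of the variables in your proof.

0^{p+k} 1^p

Assume L is regular; let p be its pumping constant.
Choose w = 0^p 1^p ∈ L with |w| = 2p ≥ p.
The pumping lemma gives a decomposition w = xyz where |xy| ≤ p and |y| > 0.
Because |xy| ≤ p and w begins with p copies of 0, we have y = 0^k with 1 ≤ k ≤ p.
Pump with i = 2: xy^2z = 0^{p+k} 1^p has p+k occurrences of 0 but only p of 1. Since k ≥ 1 the counts differ, so xy^2z ∉ L.
Contradiction. Therefore L is not regular.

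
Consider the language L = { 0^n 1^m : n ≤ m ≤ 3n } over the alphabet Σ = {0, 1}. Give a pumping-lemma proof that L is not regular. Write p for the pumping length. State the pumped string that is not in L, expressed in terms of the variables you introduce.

Assume L is regular. Let p be the pumping length given by the pumping lemma.
Take w = 0^p 1^p ∈ L (since p ≤ p ≤ 3p), with |w| = 2p ≥ p.
The pumping lemma gives a decomposition w = xyz where |xy| ≤ p and |y| ≥ 1.
Because |xy| ≤ p and w begins with p copies of 0, we have y = 0^k with 1 ≤ k ≤ p.
Pump with i = 2: xy^2z = 0^{p+k} 1^p. Now n = p+k > p = m, so the condition n ≤ m fails. Thus xy^2z ∉ L.
This contradicts the pumping lemma, so L is not regular.

0^{p+k} 1^p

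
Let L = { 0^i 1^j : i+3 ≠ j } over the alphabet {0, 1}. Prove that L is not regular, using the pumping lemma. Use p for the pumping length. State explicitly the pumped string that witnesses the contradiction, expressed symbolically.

Toward a contradiction, assume L is regular with pumping length p.
Choose w = 0^p 1^{p+p!+3}. Since p ≠ (p+p!+3)-3 = p+p!, w ∈ L; and |w| ≥ p.
By the pumping lemma, w = xyz with |xy| ≤ p and |y| ≥ 1.
The first p characters of w are 0's, so xy (and hence y) consists only of 0's. Write y = 0^k, 1 ≤ k ≤ p.
Since 1 ≤ k ≤ p, k divides p!; set t = 1 + p!/k. Then xy^t z has p + (p!/k)·k = p + p! copies of 0. Now the 0-count is p+p! and (1-count)-3 = (p+p!+3)-3 = p+p!, so i+3 ≠ j fails. So xy^t z = 0^{p+p!} 1^{p+p!+3} ∉ L.
This contradicts the pumping lemma, so L is not regular.

0^{p+p!} 1^{p+p!+3}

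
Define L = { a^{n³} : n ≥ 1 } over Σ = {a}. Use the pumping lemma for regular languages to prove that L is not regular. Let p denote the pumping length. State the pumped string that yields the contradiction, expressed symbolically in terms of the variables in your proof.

Assume L is regular; let p be its pumping constant.
Take w = a^{p³} ∈ L with |w| = p³ ≥ p.
Write w = xyz as guaranteed by the lemma, with |xy| ≤ p and y is nonempty.
Then y = a^k for some k with 1 ≤ k ≤ p.
Pump with i = 2: xy^2z = a^{p³+k}. Since 1 ≤ k ≤ p, p³ < p³+k ≤ p³+p < p³+3p²+3p+1 = (p+1)³, so p³+k is not a perfect cube. So xy^2z ∉ L.
This contradicts the pumping lemma, so L is not regular.

a^{p³+k}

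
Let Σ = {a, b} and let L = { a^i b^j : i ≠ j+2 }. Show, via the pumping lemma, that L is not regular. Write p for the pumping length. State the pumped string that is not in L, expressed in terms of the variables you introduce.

a^{p+p!} b^{p+p!-2}

Suppose for contradiction that L is regular, and let p be the pumping length.
Choose w = a^p b^{p+p!-2}. Since p ≠ (p+p!-2)+2 = p+p!, w ∈ L; and |w| ≥ p.
The pumping lemma gives a decomposition w = xyz where |xy| ≤ p and |y| > 0.
Since the first p symbols of w are all a's and |xy| ≤ p, y lies entirely in the leading a-block: y = a^k for some k with 1 ≤ k ≤ p.
Since 1 ≤ k ≤ p, k divides p!; set t = 1 + p!/k. Then xy^t z has p + (p!/k)·k = p + p! copies of a. Now the a-count is p+p! and (b-count)+2 = (p+p!-2)+2 = p+p!, so i ≠ j+2 fails. So xy^t z = a^{p+p!} b^{p+p!-2} ∉ L.
This contradicts the pumping lemma, so L is not regular.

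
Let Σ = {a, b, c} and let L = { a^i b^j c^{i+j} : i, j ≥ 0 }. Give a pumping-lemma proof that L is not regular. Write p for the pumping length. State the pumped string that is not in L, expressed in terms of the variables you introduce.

a^{p+k} b^p c^{2p}

Suppose for contradiction that L is regular, and let p be the pumping length.
Take w = a^p b^p c^{2p} ∈ L (with i=j=p, i+j=2p), |w| = 4p ≥ p.
By the pumping lemma, w = xyz with |xy| ≤ p and |y| ≥ 1.
Since the first p symbols of w are all a's and |xy| ≤ p, y lies entirely in the leading a-block: y = a^k for some k with 1 ≤ k ≤ p.
Consider xy^2z = a^{p+k} b^p c^{2p}. Now the a- and b-counts sum to 2p+k, but the c-count is 2p ≠ 2p+k. So xy^2z ∉ L.
This is a contradiction; hence L is not regular.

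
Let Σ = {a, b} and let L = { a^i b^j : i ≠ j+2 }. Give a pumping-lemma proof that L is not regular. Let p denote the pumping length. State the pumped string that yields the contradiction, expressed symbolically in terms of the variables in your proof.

Assume L is regular; let p be its pumping constant.
Choose w = a^p b^{p+p!-2}. Since p ≠ (p+p!-2)+2 = p+p!, w ∈ L; and |w| ≥ p.
The pumping lemma gives a decomposition w = xyz where |xy| ≤ p and |y| ≥ 1.
Since the first p symbols of w are all a's and |xy| ≤ p, y lies entirely in the leading a-block: y = a^k for some k with 1 ≤ k ≤ p.
Since 1 ≤ k ≤ p, k divides p!; set t = 1 + p!/k. Then xy^t z has p + (p!/k)·k = p + p! copies of a. Now the a-count is p+p! and (b-count)+2 = (p+p!-2)+2 = p+p!, so i ≠ j+2 fails. So xy^t z = a^{p+p!} b^{p+p!-2} ∉ L.
This is a contradiction; hence L is not regular.

a^{p+p!} b^{p+p!-2}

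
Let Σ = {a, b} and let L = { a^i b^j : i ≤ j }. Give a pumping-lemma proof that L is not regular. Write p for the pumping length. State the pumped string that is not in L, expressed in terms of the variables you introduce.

a^{p+k} b^p

Assume L is regular. Let p be the pumping length given by the pumping lemma.
Choose w = a^p b^p ∈ L, with |w| = 2p ≥ p.
By the pumping lemma, w = xyz with |xy| ≤ p and y is nonempty.
The first p characters of w are a's, so xy (and hence y) consists only of a's. Write y = a^k, 1 ≤ k ≤ p.
Consider xy^2z = a^{p+k} b^p. Since k ≥ 1, the a-count p+k exceeds the b-count p, so i ≤ j fails; thus xy^2z ∉ L.
This contradicts the pumping lemma, so L is not regular.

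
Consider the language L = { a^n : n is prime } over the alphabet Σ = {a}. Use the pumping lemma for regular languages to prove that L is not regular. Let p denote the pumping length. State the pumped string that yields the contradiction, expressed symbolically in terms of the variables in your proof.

Toward a contradiction, assume L is regular with pumping length p.
Let q be a prime with q ≥ p+2 (infinitely many primes exist), and take w = a^q ∈ L with |w| = q ≥ p.
By the pumping lemma, w = xyz with |xy| ≤ p and y is nonempty.
Then y = a^k for some k with 1 ≤ k ≤ p.
Since 1 ≤ k ≤ p, |xz| = q-k. Pump with i = q+1: |xy^{q+1}z| = (q-k)+(q+1)k = q+qk = q(1+k), which is composite (both factors ≥ 2). So xy^{q+1}z = a^{q(1+k)} ∉ L.
Contradiction. Therefore L is not regular.

a^{q(1+k)}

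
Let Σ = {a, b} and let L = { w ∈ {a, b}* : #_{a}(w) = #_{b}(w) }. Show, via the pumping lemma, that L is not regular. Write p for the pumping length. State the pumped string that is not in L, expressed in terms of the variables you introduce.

Assume L is regular. Let p be the pumping length given by the pumping lemma.
Choose w = a^p b^p ∈ L with |w| = 2p ≥ p.
Write w = xyz as guaranteed by the lemma, with |xy| ≤ p and |y| > 0.
Because |xy| ≤ p and w begins with p copies of a, we have y = a^k with 1 ≤ k ≤ p.
Pump with i = 2: xy^2z = a^{p+k} b^p has p+k occurrences of a but only p of b. Since k ≥ 1 the counts differ, so xy^2z ∉ L.
This is a contradiction; hence L is not regular.

a^{p+k} b^p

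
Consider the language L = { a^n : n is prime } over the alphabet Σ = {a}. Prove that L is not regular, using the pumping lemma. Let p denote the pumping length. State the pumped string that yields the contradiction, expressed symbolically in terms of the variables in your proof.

a^{q(1+k)}

Assume L is regular; let p be its pumping constant.
Let q be a prime with q ≥ p+2 (infinitely many primes exist), and take w = a^q ∈ L with |w| = q ≥ p.
By the pumping lemma, w = xyz with |xy| ≤ p and y is nonempty.
Then y = a^k for some k with 1 ≤ k ≤ p.
Since 1 ≤ k ≤ p, |xz| = q-k. Pump with i = q+1: |xy^{q+1}z| = (q-k)+(q+1)k = q+qk = q(1+k), which is composite (both factors ≥ 2). So xy^{q+1}z = a^{q(1+k)} ∉ L.
This contradicts the pumping lemma, so L is not regular.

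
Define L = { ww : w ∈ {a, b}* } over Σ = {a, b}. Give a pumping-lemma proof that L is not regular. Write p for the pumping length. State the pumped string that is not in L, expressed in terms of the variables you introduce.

Suppose for contradiction that L is regular, and let p be the pumping length.
Take w = a^p b^p a^p b^p = uu where u = a^pb^p; then w ∈ L and |w| = 4p ≥ p.
By the pumping lemma, w = xyz with |xy| ≤ p and |y| > 0.
Since the first p symbols of w are all a's and |xy| ≤ p, y lies entirely in the leading a-block: y = a^k for some k with 1 ≤ k ≤ p.
Pump with i = 2: xy^2z = a^{p+k} b^p a^p b^p, of length 4p+k. Suppose this equals vv. The string starts with a and ends with b, so v does too; thus the boundary between the two copies of v is a b→a transition. There is exactly one such transition, at position 2p+k, so |v| = 2p+k and |vv| = 4p+2k ≠ 4p+k since k ≥ 1. So xy^2z ∉ L.
This is a contradiction; hence L is not regular.

a^{p+k} b^p a^p b^p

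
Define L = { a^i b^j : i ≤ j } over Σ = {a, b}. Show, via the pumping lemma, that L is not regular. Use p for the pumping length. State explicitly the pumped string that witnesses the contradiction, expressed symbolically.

Assume L is regular. Let p be the pumping length given by the pumping lemma.
Choose w = a^p b^p ∈ L, with |w| = 2p ≥ p.
The pumping lemma gives a decomposition w = xyz where |xy| ≤ p and y is nonempty.
Because |xy| ≤ p and w begins with p copies of a, we have y = a^k with 1 ≤ k ≤ p.
Consider xy^2z = a^{p+k} b^p. Since k ≥ 1, the a-count p+k exceeds the b-count p, so i ≤ j fails; thus xy^2z ∉ L.
This contradicts the pumping lemma, so L is not regular.

a^{p+k} b^p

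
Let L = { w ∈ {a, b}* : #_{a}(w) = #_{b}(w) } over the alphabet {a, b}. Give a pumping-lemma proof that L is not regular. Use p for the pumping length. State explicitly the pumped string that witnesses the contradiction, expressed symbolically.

Assume L is regular; let p be its pumping constant.
Choose w = a^p b^p ∈ L with |w| = 2p ≥ p.
By the pumping lemma, w = xyz with |xy| ≤ p and |y| ≥ 1.
Since the first p symbols of w are all a's and |xy| ≤ p, y lies entirely in the leading a-block: y = a^k for some k with 1 ≤ k ≤ p.
Pump with i = 2: xy^2z = a^{p+k} b^p has p+k occurrences of a but only p of b. Since k ≥ 1 the counts differ, so xy^2z ∉ L.
This contradicts the pumping lemma, so L is not regular.

a^{p+k} b^p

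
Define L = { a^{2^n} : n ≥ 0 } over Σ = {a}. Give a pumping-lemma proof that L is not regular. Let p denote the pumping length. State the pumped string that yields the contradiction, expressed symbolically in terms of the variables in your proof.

Toward a contradiction, assume L is regular with pumping length p.
Take w = a^{2^p} ∈ L with |w| = 2^p ≥ p.
Write w = xyz as guaranteed by the lemma, with |xy| ≤ p and |y| > 0.
Then y = a^k for some k with 1 ≤ k ≤ p.
Pump with i = 2: xy^2z = a^{2^p+k}. Since 1 ≤ k ≤ p < 2^p, we have 2^p < 2^p+k < 2^{p+1}, so 2^p+k is not a power of 2. So xy^2z ∉ L.
This contradicts the pumping lemma, so L is not regular.

a^{2^p+k}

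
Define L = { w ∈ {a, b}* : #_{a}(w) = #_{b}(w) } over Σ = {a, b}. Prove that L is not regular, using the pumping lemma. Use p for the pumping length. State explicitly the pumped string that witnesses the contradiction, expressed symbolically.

a^{p+k} b^p

Toward a contradiction, assume L is regular with pumping length p.
Choose w = a^p b^p ∈ L with |w| = 2p ≥ p.
Write w = xyz as guaranteed by the lemma, with |xy| ≤ p and |y| ≥ 1.
The first p characters of w are a's, so xy (and hence y) consists only of a's. Write y = a^k, 1 ≤ k ≤ p.
Pump with i = 2: xy^2z = a^{p+k} b^p has p+k occurrences of a but only p of b. Since k ≥ 1 the counts differ, so xy^2z ∉ L.
Contradiction. Therefore L is not regular.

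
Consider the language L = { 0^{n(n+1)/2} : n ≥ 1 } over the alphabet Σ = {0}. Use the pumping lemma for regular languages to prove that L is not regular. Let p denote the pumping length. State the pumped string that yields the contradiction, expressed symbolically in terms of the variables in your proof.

0^{p(p+1)/2+k}

Toward a contradiction, assume L is regular with pumping length p.
Take w = 0^{p(p+1)/2} ∈ L with |w| = p(p+1)/2 ≥ p.
Write w = xyz as guaranteed by the lemma, with |xy| ≤ p and |y| ≥ 1.
Then y = 0^k for some k with 1 ≤ k ≤ p.
Pump with i = 2: xy^2z = 0^{p(p+1)/2+k}. Since 1 ≤ k ≤ p, p(p+1)/2 < p(p+1)/2+k ≤ p(p+1)/2+p < (p+1)(p+2)/2, so p(p+1)/2+k is strictly between consecutive triangular numbers. So xy^2z ∉ L.
This contradicts the pumping lemma, so L is not regular.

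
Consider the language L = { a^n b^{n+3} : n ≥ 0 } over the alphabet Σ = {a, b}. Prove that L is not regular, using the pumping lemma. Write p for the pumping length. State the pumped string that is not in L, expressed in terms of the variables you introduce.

Assume L is regular. Let p be the pumping length given by the pumping lemma.
Let w = a^p b^{p+3} ∈ L; note |w| = 2p+3 ≥ p.
The pumping lemma gives a decomposition w = xyz where |xy| ≤ p and |y| ≥ 1.
Since the first p symbols of w are all a's and |xy| ≤ p, y lies entirely in the leading a-block: y = a^k for some k with 1 ≤ k ≤ p.
Pump with i = 2: xy^2z = a^{p+k} b^{p+3}. For this to lie in L we would need p+3 = (p+k)+3, which forces k = 0. But k ≥ 1, so xy^2z ∉ L.
Contradiction. Therefore L is not regular.

a^{p+k} b^{p+3}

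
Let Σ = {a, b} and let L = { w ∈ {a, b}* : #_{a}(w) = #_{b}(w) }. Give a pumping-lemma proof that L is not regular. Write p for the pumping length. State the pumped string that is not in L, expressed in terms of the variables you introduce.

a^{p+k} b^p

Assume L is regular; let p be its pumping constant.
Choose w = a^p b^p ∈ L with |w| = 2p ≥ p.
By the pumping lemma, w = xyz with |xy| ≤ p and |y| > 0.
Since the first p symbols of w are all a's and |xy| ≤ p, y lies entirely in the leading a-block: y = a^k for some k with 1 ≤ k ≤ p.
Pump with i = 2: xy^2z = a^{p+k} b^p has p+k occurrences of a but only p of b. Since k ≥ 1 the counts differ, so xy^2z ∉ L.
This contradicts the pumping lemma, so L is not regular.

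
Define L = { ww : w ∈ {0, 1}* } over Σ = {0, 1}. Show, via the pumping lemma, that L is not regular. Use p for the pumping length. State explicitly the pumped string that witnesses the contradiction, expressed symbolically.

Assume L is regular. Let p be the pumping length given by the pumping lemma.
Take w = 0^p 1^p 0^p 1^p = uu where u = 0^p1^p; then w ∈ L and |w| = 4p ≥ p.
Write w = xyz as guaranteed by the lemma, with |xy| ≤ p and y is nonempty.
Because |xy| ≤ p and w begins with p copies of 0, we have y = 0^k with 1 ≤ k ≤ p.
Pump with i = 2: xy^2z = 0^{p+k} 1^p 0^p 1^p, of length 4p+k. Suppose this equals vv. The string starts with 0 and ends with 1, so v does too; thus the boundary between the two copies of v is a 1→0 transition. There is exactly one such transition, at position 2p+k, so |v| = 2p+k and |vv| = 4p+2k ≠ 4p+k since k ≥ 1. So xy^2z ∉ L.
This contradicts the pumping lemma, so L is not regular.

0^{p+k} 1^p 0^p 1^p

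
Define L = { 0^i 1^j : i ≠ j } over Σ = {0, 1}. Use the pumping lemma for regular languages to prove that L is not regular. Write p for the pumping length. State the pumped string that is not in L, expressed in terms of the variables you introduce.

0^{p+p!} 1^{p+p!}

Assume L is regular. Let p be the pumping length given by the pumping lemma.
Choose w = 0^p 1^{p+p!}. Since p ≠ p+p!, w ∈ L; and |w| ≥ p.
Write w = xyz as guaranteed by the lemma, with |xy| ≤ p and |y| > 0.
Since the first p symbols of w are all 0's and |xy| ≤ p, y lies entirely in the leading 0-block: y = 0^k for some k with 1 ≤ k ≤ p.
Since 1 ≤ k ≤ p, k divides p!; set t = 1 + p!/k. Then xy^t z has p + (p!/k)·k = p + p! copies of 0. Now the 0-count equals the 1-count, so i ≠ j fails. So xy^t z = 0^{p+p!} 1^{p+p!} ∉ L.
This is a contradiction; hence L is not regular.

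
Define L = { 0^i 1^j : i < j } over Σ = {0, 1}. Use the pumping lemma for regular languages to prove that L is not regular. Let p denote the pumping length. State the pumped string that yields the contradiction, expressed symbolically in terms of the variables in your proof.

Assume L is regular; let p be its pumping constant.
Choose w = 0^p 1^{p+1} ∈ L, with |w| = 2p+1 ≥ p.
By the pumping lemma, w = xyz with |xy| ≤ p and y is nonempty.
The first p characters of w are 0's, so xy (and hence y) consists only of 0's. Write y = 0^k, 1 ≤ k ≤ p.
Consider xy^2z = 0^{p+k} 1^{p+1}. Since k ≥ 1, the 0-count p+k is at least p+1, so i < j fails; thus xy^2z ∉ L.
This contradicts the pumping lemma, so L is not regular.

0^{p+k} 1^{p+1}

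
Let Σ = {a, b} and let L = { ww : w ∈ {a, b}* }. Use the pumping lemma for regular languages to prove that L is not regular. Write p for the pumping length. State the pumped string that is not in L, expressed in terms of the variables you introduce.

a^{p+k} b^p a^p b^p

Assume L is regular; let p be its pumping constant.
Take w = a^p b^p a^p b^p = uu where u = a^pb^p; then w ∈ L and |w| = 4p ≥ p.
The pumping lemma gives a decomposition w = xyz where |xy| ≤ p and y is nonempty.
Because |xy| ≤ p and w begins with p copies of a, we have y = a^k with 1 ≤ k ≤ p.
Pump with i = 2: xy^2z = a^{p+k} b^p a^p b^p, of length 4p+k. Suppose this equals vv. The string starts with a and ends with b, so v does too; thus the boundary between the two copies of v is a b→a transition. There is exactly one such transition, at position 2p+k, so |v| = 2p+k and |vv| = 4p+2k ≠ 4p+k since k ≥ 1. So xy^2z ∉ L.
This is a contradiction; hence L is not regular.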